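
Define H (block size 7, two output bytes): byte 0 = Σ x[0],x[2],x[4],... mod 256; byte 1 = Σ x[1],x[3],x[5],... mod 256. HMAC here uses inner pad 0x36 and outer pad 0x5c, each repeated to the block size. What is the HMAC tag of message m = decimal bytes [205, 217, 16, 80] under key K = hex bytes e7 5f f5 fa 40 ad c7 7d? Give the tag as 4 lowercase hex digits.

d137

Key hex bytes e7 5f f5 fa 40 ad c7 7d is 8 bytes > B = 7, so hash it first: H(key) = e3 83, then zero-pad to 7 bytes: K' = e3 83 00 00 00 00 00.
K' ⊕ ipad = d5 b5 36 36 36 36 36.  K' ⊕ opad = bf df 5c 5c 5c 5c 5c.
Inner input = (K'⊕ipad) ∥ m = d5 b5 36 36 36 36 36 ∥ cd d9 10 50.
Inner hash: even-index sum = 672 mod 256 = 160; odd-index sum = 510 mod 256 = 254 → a0 fe.
Outer input = (K'⊕opad) ∥ inner = bf df 5c 5c 5c 5c 5c ∥ a0 fe.
Outer hash (tag): even-index sum = 721 mod 256 = 209; odd-index sum = 567 mod 256 = 55 → d1 37.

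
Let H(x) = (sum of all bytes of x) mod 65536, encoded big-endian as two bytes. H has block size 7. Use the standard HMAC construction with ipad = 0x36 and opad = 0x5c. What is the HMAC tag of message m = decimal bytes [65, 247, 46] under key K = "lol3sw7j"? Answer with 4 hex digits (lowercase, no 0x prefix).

Key "lol3sw7j" = 6c 6f 6c 33 73 77 37 6a is 8 bytes > B = 7, so hash it first: H(key) = 03 05, then zero-pad to 7 bytes: K' = 03 05 00 00 00 00 00.
K' ⊕ ipad = 35 33 36 36 36 36 36.  K' ⊕ opad = 5f 59 5c 5c 5c 5c 5c.
Inner input = (K'⊕ipad) ∥ m = 35 33 36 36 36 36 36 ∥ 41 f7 2e.
Inner hash: sum = 53+51+54+54+54+54+54+65+247+46 = 732 → 02 dc.
Outer input = (K'⊕opad) ∥ inner = 5f 59 5c 5c 5c 5c 5c ∥ 02 dc.
Outer hash (tag): sum = 95+89+92+92+92+92+92+2+220 = 866 → 03 62.

0362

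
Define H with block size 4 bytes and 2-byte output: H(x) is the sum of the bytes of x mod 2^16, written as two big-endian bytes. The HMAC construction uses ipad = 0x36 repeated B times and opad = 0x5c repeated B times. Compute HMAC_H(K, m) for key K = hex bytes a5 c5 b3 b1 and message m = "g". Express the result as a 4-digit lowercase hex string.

Key hex bytes a5 c5 b3 b1 is exactly B = 4 bytes: K' = a5 c5 b3 b1.
K' ⊕ ipad = 93 f3 85 87.  K' ⊕ opad = f9 99 ef ed.
Inner input = (K'⊕ipad) ∥ m = 93 f3 85 87 ∥ 67.
Inner hash: sum = 147+243+133+135+103 = 761 → 02 f9.
Outer input = (K'⊕opad) ∥ inner = f9 99 ef ed ∥ 02 f9.
Outer hash (tag): sum = 249+153+239+237+2+249 = 1129 → 04 69.

0469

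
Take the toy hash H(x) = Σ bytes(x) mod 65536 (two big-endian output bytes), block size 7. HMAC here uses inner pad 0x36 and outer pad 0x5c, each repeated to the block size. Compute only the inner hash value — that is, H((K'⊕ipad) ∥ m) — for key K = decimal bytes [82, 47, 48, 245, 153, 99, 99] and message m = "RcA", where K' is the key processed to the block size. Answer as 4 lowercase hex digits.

Key decimal bytes [82, 47, 48, 245, 153, 99, 99] = 52 2f 30 f5 99 63 63 is exactly B = 7 bytes: K' = 52 2f 30 f5 99 63 63.
K' ⊕ ipad = 64 19 06 c3 af 55 55.
Inner input = 64 19 06 c3 af 55 55 ∥ 52 63 41.
Inner hash: sum = 100+25+6+195+175+85+85+82+99+65 = 917 → 03 95.

0395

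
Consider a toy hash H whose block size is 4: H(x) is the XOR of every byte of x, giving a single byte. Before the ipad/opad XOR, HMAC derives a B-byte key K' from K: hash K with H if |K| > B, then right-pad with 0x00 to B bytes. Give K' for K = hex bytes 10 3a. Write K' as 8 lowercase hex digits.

103a0000

Key hex bytes 10 3a is 2 bytes ≤ B = 4; zero-pad to 4 bytes: K' = 10 3a 00 00.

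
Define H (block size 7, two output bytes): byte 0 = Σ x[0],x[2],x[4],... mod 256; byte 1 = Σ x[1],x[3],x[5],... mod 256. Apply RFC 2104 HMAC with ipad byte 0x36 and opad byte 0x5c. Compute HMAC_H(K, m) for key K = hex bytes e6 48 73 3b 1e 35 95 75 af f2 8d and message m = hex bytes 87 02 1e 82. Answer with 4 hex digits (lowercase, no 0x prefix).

629f

Key hex bytes e6 48 73 3b 1e 35 95 75 af f2 8d is 11 bytes > B = 7, so hash it first: H(key) = 48 1f, then zero-pad to 7 bytes: K' = 48 1f 00 00 00 00 00.
K' ⊕ ipad = 7e 29 36 36 36 36 36.  K' ⊕ opad = 14 43 5c 5c 5c 5c 5c.
Inner input = (K'⊕ipad) ∥ m = 7e 29 36 36 36 36 36 ∥ 87 02 1e 82.
Inner hash: even-index sum = 420 mod 256 = 164; odd-index sum = 314 mod 256 = 58 → a4 3a.
Outer input = (K'⊕opad) ∥ inner = 14 43 5c 5c 5c 5c 5c ∥ a4 3a.
Outer hash (tag): even-index sum = 354 mod 256 = 98; odd-index sum = 415 mod 256 = 159 → 62 9f.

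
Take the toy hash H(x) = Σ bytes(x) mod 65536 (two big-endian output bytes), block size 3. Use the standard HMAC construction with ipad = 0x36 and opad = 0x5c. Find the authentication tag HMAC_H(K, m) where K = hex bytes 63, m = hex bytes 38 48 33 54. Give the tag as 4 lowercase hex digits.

Key hex bytes 63 is 1 byte ≤ B = 3; zero-pad to 3 bytes: K' = 63 00 00.
K' ⊕ ipad = 55 36 36.  K' ⊕ opad = 3f 5c 5c.
Inner input = (K'⊕ipad) ∥ m = 55 36 36 ∥ 38 48 33 54.
Inner hash: sum = 85+54+54+56+72+51+84 = 456 → 01 c8.
Outer input = (K'⊕opad) ∥ inner = 3f 5c 5c ∥ 01 c8.
Outer hash (tag): sum = 63+92+92+1+200 = 448 → 01 c0.

01c0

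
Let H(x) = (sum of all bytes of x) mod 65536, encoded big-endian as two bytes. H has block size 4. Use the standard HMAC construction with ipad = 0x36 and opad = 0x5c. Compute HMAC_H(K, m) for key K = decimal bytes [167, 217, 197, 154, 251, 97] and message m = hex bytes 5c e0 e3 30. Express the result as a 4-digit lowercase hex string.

0273

Key decimal bytes [167, 217, 197, 154, 251, 97] = a7 d9 c5 9a fb 61 is 6 bytes > B = 4, so hash it first: H(key) = 04 3b, then zero-pad to 4 bytes: K' = 04 3b 00 00.
K' ⊕ ipad = 32 0d 36 36.  K' ⊕ opad = 58 67 5c 5c.
Inner input = (K'⊕ipad) ∥ m = 32 0d 36 36 ∥ 5c e0 e3 30.
Inner hash: sum = 50+13+54+54+92+224+227+48 = 762 → 02 fa.
Outer input = (K'⊕opad) ∥ inner = 58 67 5c 5c ∥ 02 fa.
Outer hash (tag): sum = 88+103+92+92+2+250 = 627 → 02 73.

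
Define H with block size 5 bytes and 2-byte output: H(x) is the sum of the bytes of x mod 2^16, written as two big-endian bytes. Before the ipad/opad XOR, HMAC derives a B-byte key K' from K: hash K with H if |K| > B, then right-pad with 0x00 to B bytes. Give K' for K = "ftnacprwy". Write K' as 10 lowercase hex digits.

|K| = 9 > B = 5, so first hash the key.
H(K): sum = 102+116+110+97+99+112+114+119+121 = 990 → 03 de.
Zero-pad H(K) = 03 de to 5 bytes: K' = 03 de 00 00 00.

03de000000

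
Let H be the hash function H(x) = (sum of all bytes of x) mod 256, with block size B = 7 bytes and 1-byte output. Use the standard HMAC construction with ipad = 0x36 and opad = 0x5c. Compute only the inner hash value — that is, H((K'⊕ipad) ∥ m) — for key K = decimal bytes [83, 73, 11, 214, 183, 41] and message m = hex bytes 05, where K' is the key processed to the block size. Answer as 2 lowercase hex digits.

Key decimal bytes [83, 73, 11, 214, 183, 41] = 53 49 0b d6 b7 29 is 6 bytes ≤ B = 7; zero-pad to 7 bytes: K' = 53 49 0b d6 b7 29 00.
K' ⊕ ipad = 65 7f 3d e0 81 1f 36.
Inner input = 65 7f 3d e0 81 1f 36 ∥ 05.
Inner hash: sum = 101+127+61+224+129+31+54+5 = 732; mod 256 = 220 → dc.

dc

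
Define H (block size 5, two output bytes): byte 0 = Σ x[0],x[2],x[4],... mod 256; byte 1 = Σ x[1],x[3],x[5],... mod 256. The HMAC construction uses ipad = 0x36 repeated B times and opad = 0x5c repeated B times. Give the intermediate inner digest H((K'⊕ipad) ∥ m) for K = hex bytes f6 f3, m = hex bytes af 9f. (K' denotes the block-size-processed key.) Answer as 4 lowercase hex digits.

cbaa

Key hex bytes f6 f3 is 2 bytes ≤ B = 5; zero-pad to 5 bytes: K' = f6 f3 00 00 00.
K' ⊕ ipad = c0 c5 36 36 36.
Inner input = c0 c5 36 36 36 ∥ af 9f.
Inner hash: even-index sum = 459 mod 256 = 203; odd-index sum = 426 mod 256 = 170 → cb aa.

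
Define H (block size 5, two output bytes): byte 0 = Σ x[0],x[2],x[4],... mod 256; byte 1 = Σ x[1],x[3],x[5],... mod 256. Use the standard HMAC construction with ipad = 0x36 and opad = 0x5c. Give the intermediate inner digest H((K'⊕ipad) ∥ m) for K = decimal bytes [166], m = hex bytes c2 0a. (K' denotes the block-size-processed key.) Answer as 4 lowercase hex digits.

062e

Key decimal bytes [166] = a6 is 1 byte ≤ B = 5; zero-pad to 5 bytes: K' = a6 00 00 00 00.
K' ⊕ ipad = 90 36 36 36 36.
Inner input = 90 36 36 36 36 ∥ c2 0a.
Inner hash: even-index sum = 262 mod 256 = 6; odd-index sum = 302 mod 256 = 46 → 06 2e.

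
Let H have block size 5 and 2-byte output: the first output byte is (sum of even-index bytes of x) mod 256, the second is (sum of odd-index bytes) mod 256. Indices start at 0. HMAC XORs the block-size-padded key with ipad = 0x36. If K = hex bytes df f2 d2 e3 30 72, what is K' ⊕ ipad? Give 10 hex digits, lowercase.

Key hex bytes df f2 d2 e3 30 72 is 6 bytes > B = 5, so hash it first: H(key) = e1 47, then zero-pad to 5 bytes: K' = e1 47 00 00 00.
XOR each byte with 0x36: e1⊕36=d7, 47⊕36=71, 00⊕36=36, 00⊕36=36, 00⊕36=36.

d771363636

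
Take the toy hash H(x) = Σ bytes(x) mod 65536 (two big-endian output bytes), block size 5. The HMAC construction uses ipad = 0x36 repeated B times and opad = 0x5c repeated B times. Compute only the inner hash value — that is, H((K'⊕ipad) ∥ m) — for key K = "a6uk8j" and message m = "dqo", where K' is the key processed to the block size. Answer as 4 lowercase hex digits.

Key "a6uk8j" = 61 36 75 6b 38 6a is 6 bytes > B = 5, so hash it first: H(key) = 02 19, then zero-pad to 5 bytes: K' = 02 19 00 00 00.
K' ⊕ ipad = 34 2f 36 36 36.
Inner input = 34 2f 36 36 36 ∥ 64 71 6f.
Inner hash: sum = 52+47+54+54+54+100+113+111 = 585 → 02 49.

0249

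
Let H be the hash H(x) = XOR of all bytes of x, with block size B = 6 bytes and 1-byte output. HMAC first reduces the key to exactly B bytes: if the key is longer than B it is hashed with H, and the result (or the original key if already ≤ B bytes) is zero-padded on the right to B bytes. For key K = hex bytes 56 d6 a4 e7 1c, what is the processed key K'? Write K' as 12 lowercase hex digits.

56d6a4e71c00

Key hex bytes 56 d6 a4 e7 1c is 5 bytes ≤ B = 6; zero-pad to 6 bytes: K' = 56 d6 a4 e7 1c 00.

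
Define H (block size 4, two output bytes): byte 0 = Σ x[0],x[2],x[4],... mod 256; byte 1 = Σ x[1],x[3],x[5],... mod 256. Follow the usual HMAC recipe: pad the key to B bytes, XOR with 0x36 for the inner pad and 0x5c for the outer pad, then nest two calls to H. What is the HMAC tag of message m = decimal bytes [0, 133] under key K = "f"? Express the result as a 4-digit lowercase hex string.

Key "f" = 66 is 1 byte ≤ B = 4; zero-pad to 4 bytes: K' = 66 00 00 00.
K' ⊕ ipad = 50 36 36 36.  K' ⊕ opad = 3a 5c 5c 5c.
Inner input = (K'⊕ipad) ∥ m = 50 36 36 36 ∥ 00 85.
Inner hash: even-index sum = 134 mod 256 = 134; odd-index sum = 241 mod 256 = 241 → 86 f1.
Outer input = (K'⊕opad) ∥ inner = 3a 5c 5c 5c ∥ 86 f1.
Outer hash (tag): even-index sum = 284 mod 256 = 28; odd-index sum = 425 mod 256 = 169 → 1c a9.

1ca9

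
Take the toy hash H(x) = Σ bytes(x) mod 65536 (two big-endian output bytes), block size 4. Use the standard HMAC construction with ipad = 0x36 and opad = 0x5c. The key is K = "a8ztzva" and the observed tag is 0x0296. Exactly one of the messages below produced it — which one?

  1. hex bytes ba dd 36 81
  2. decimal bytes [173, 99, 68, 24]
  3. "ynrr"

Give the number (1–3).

2

Key "a8ztzva" = 61 38 7a 74 7a 76 61 is 7 bytes > B = 4, so hash it first: H(key) = 02 d8, then zero-pad to 4 bytes: K' = 02 d8 00 00.
K' ⊕ ipad = 34 ee 36 36; K' ⊕ opad = 5e 84 5c 5c.
m1: inner = H(34 ee 36 36 ba dd 36 81) = 03 dc; tag = H(5e 84 5c 5c 03 dc) = 0279
m2: inner = H(34 ee 36 36 ad 63 44 18) = 02 fa; tag = H(5e 84 5c 5c 02 fa) = 0296 ← matches
m3: inner = H(34 ee 36 36 79 6e 72 72) = 03 59; tag = H(5e 84 5c 5c 03 59) = 01f6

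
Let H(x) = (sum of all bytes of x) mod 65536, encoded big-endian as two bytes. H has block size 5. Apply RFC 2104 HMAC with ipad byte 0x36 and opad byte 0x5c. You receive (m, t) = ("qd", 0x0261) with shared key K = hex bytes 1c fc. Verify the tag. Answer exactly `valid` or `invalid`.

Key hex bytes 1c fc is 2 bytes ≤ B = 5; zero-pad to 5 bytes: K' = 1c fc 00 00 00.
K' ⊕ ipad = 2a ca 36 36 36; K' ⊕ opad = 40 a0 5c 5c 5c.
Inner hash: sum = 42+202+54+54+54+113+100 = 619 → 02 6b.
Outer hash (recomputed tag): sum = 64+160+92+92+92+2+107 = 609 → 02 61.
Recomputed tag = 0261; claimed = 0261 → match.

valid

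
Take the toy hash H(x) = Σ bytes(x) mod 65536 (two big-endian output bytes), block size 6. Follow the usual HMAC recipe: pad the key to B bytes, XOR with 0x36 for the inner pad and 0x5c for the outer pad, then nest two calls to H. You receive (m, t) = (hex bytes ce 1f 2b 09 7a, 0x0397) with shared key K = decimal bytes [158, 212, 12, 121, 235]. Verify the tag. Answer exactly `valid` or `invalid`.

Key decimal bytes [158, 212, 12, 121, 235] = 9e d4 0c 79 eb is 5 bytes ≤ B = 6; zero-pad to 6 bytes: K' = 9e d4 0c 79 eb 00.
K' ⊕ ipad = a8 e2 3a 4f dd 36; K' ⊕ opad = c2 88 50 25 b7 5c.
Inner hash: sum = 168+226+58+79+221+54+206+31+43+9+122 = 1217 → 04 c1.
Outer hash (recomputed tag): sum = 194+136+80+37+183+92+4+193 = 919 → 03 97.
Recomputed tag = 0397; claimed = 0397 → match.

valid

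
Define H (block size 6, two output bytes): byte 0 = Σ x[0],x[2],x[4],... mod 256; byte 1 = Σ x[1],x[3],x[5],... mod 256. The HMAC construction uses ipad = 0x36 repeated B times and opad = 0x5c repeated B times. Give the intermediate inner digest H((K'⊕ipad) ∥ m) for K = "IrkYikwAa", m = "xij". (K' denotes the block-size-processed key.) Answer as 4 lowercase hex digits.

1116

Key "IrkYikwAa" = 49 72 6b 59 69 6b 77 41 61 is 9 bytes > B = 6, so hash it first: H(key) = f5 77, then zero-pad to 6 bytes: K' = f5 77 00 00 00 00.
K' ⊕ ipad = c3 41 36 36 36 36.
Inner input = c3 41 36 36 36 36 ∥ 78 69 6a.
Inner hash: even-index sum = 529 mod 256 = 17; odd-index sum = 278 mod 256 = 22 → 11 16.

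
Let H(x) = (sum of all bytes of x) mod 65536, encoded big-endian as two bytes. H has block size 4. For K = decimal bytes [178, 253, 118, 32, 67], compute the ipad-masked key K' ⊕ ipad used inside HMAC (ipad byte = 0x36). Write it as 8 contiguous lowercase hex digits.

Key decimal bytes [178, 253, 118, 32, 67] = b2 fd 76 20 43 is 5 bytes > B = 4, so hash it first: H(key) = 02 88, then zero-pad to 4 bytes: K' = 02 88 00 00.
XOR each byte with 0x36: 02⊕36=34, 88⊕36=be, 00⊕36=36, 00⊕36=36.

34be3636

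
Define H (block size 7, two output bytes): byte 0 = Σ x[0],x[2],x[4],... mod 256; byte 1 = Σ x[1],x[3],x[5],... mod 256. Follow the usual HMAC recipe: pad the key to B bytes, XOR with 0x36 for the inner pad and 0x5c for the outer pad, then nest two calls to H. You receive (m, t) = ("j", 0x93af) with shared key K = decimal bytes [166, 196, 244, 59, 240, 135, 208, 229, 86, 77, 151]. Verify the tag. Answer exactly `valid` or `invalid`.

valid

Key decimal bytes [166, 196, 244, 59, 240, 135, 208, 229, 86, 77, 151] = a6 c4 f4 3b f0 87 d0 e5 56 4d 97 is 11 bytes > B = 7, so hash it first: H(key) = 47 b8, then zero-pad to 7 bytes: K' = 47 b8 00 00 00 00 00.
K' ⊕ ipad = 71 8e 36 36 36 36 36; K' ⊕ opad = 1b e4 5c 5c 5c 5c 5c.
Inner hash: even-index sum = 275 mod 256 = 19; odd-index sum = 356 mod 256 = 100 → 13 64.
Outer hash (recomputed tag): even-index sum = 403 mod 256 = 147; odd-index sum = 431 mod 256 = 175 → 93 af.
Recomputed tag = 93af; claimed = 93af → match.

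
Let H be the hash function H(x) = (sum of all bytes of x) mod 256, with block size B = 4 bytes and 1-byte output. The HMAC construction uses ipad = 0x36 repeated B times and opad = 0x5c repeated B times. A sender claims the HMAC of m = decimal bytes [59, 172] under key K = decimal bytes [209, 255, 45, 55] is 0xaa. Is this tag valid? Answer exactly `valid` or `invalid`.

Key decimal bytes [209, 255, 45, 55] = d1 ff 2d 37 is exactly B = 4 bytes: K' = d1 ff 2d 37.
K' ⊕ ipad = e7 c9 1b 01; K' ⊕ opad = 8d a3 71 6b.
Inner hash: sum = 231+201+27+1+59+172 = 691; mod 256 = 179 → b3.
Outer hash (recomputed tag): sum = 141+163+113+107+179 = 703; mod 256 = 191 → bf.
Recomputed tag = bf; claimed = aa → mismatch.

invalid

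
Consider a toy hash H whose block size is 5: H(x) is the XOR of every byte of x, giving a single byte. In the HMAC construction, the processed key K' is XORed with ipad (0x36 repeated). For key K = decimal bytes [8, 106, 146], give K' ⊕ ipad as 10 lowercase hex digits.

Key decimal bytes [8, 106, 146] = 08 6a 92 is 3 bytes ≤ B = 5; zero-pad to 5 bytes: K' = 08 6a 92 00 00.
XOR each byte with 0x36: 08⊕36=3e, 6a⊕36=5c, 92⊕36=a4, 00⊕36=36, 00⊕36=36.

3e5ca43636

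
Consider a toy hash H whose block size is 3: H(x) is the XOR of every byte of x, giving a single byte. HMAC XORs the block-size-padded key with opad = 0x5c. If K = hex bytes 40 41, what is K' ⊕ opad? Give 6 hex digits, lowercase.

1c1d5c

Key hex bytes 40 41 is 2 bytes ≤ B = 3; zero-pad to 3 bytes: K' = 40 41 00.
XOR each byte with 0x5c: 40⊕5c=1c, 41⊕5c=1d, 00⊕5c=5c.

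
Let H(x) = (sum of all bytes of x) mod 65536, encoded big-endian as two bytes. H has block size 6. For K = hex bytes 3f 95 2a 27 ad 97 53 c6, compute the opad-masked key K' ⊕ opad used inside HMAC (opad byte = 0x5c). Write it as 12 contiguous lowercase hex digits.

Key hex bytes 3f 95 2a 27 ad 97 53 c6 is 8 bytes > B = 6, so hash it first: H(key) = 03 82, then zero-pad to 6 bytes: K' = 03 82 00 00 00 00.
XOR each byte with 0x5c: 03⊕5c=5f, 82⊕5c=de, 00⊕5c=5c, 00⊕5c=5c, 00⊕5c=5c, 00⊕5c=5c.

5fde5c5c5c5c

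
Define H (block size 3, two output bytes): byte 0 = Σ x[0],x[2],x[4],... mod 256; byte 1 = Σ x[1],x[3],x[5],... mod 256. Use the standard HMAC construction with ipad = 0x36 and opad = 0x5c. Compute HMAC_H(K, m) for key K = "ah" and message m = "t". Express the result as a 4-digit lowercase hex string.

6bc1

Key "ah" = 61 68 is 2 bytes ≤ B = 3; zero-pad to 3 bytes: K' = 61 68 00.
K' ⊕ ipad = 57 5e 36.  K' ⊕ opad = 3d 34 5c.
Inner input = (K'⊕ipad) ∥ m = 57 5e 36 ∥ 74.
Inner hash: even-index sum = 141 mod 256 = 141; odd-index sum = 210 mod 256 = 210 → 8d d2.
Outer input = (K'⊕opad) ∥ inner = 3d 34 5c ∥ 8d d2.
Outer hash (tag): even-index sum = 363 mod 256 = 107; odd-index sum = 193 mod 256 = 193 → 6b c1.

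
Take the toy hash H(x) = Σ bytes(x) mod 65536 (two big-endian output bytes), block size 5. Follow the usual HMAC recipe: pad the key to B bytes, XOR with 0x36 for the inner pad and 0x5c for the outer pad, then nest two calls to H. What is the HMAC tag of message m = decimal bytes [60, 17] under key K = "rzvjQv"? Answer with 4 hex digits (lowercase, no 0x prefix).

Key "rzvjQv" = 72 7a 76 6a 51 76 is 6 bytes > B = 5, so hash it first: H(key) = 02 93, then zero-pad to 5 bytes: K' = 02 93 00 00 00.
K' ⊕ ipad = 34 a5 36 36 36.  K' ⊕ opad = 5e cf 5c 5c 5c.
Inner input = (K'⊕ipad) ∥ m = 34 a5 36 36 36 ∥ 3c 11.
Inner hash: sum = 52+165+54+54+54+60+17 = 456 → 01 c8.
Outer input = (K'⊕opad) ∥ inner = 5e cf 5c 5c 5c ∥ 01 c8.
Outer hash (tag): sum = 94+207+92+92+92+1+200 = 778 → 03 0a.

030a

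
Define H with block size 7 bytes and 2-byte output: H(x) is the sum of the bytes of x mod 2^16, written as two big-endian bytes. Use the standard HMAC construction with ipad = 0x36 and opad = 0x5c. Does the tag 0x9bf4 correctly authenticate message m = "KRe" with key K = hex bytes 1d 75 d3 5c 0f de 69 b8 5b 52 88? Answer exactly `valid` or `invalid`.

Key hex bytes 1d 75 d3 5c 0f de 69 b8 5b 52 88 is 11 bytes > B = 7, so hash it first: H(key) = 05 04, then zero-pad to 7 bytes: K' = 05 04 00 00 00 00 00.
K' ⊕ ipad = 33 32 36 36 36 36 36; K' ⊕ opad = 59 58 5c 5c 5c 5c 5c.
Inner hash: sum = 51+50+54+54+54+54+54+75+82+101 = 629 → 02 75.
Outer hash (recomputed tag): sum = 89+88+92+92+92+92+92+2+117 = 756 → 02 f4.
Recomputed tag = 02f4; claimed = 9bf4 → mismatch.

invalid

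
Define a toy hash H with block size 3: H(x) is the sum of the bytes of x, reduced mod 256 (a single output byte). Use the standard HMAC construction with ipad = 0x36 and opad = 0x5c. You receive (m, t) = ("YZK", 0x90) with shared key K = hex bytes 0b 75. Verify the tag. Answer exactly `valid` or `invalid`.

Key hex bytes 0b 75 is 2 bytes ≤ B = 3; zero-pad to 3 bytes: K' = 0b 75 00.
K' ⊕ ipad = 3d 43 36; K' ⊕ opad = 57 29 5c.
Inner hash: sum = 61+67+54+89+90+75 = 436; mod 256 = 180 → b4.
Outer hash (recomputed tag): sum = 87+41+92+180 = 400; mod 256 = 144 → 90.
Recomputed tag = 90; claimed = 90 → match.

valid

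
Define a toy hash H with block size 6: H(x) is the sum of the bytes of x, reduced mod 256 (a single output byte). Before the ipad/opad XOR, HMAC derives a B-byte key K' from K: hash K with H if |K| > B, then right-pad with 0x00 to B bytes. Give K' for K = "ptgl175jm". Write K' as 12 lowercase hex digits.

2b0000000000

|K| = 9 > B = 6, so first hash the key.
H(K): sum = 112+116+103+108+49+55+53+106+109 = 811; mod 256 = 43 → 2b.
Zero-pad H(K) = 2b to 6 bytes: K' = 2b 00 00 00 00 00.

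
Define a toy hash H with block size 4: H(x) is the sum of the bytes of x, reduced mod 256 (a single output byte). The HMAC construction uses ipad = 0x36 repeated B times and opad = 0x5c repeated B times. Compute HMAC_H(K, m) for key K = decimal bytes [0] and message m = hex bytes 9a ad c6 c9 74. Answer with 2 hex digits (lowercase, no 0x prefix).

Key decimal bytes [0] = 00 is 1 byte ≤ B = 4; zero-pad to 4 bytes: K' = 00 00 00 00.
K' ⊕ ipad = 36 36 36 36.  K' ⊕ opad = 5c 5c 5c 5c.
Inner input = (K'⊕ipad) ∥ m = 36 36 36 36 ∥ 9a ad c6 c9 74.
Inner hash: sum = 54+54+54+54+154+173+198+201+116 = 1058; mod 256 = 34 → 22.
Outer input = (K'⊕opad) ∥ inner = 5c 5c 5c 5c ∥ 22.
Outer hash (tag): sum = 92+92+92+92+34 = 402; mod 256 = 146 → 92.

92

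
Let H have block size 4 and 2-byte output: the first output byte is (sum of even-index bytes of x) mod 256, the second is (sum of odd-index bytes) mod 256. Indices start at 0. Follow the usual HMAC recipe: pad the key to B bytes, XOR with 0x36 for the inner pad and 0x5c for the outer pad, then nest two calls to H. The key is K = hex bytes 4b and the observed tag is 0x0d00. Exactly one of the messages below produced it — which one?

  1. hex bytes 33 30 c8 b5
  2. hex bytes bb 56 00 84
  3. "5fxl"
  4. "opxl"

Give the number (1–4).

4

Key hex bytes 4b is 1 byte ≤ B = 4; zero-pad to 4 bytes: K' = 4b 00 00 00.
K' ⊕ ipad = 7d 36 36 36; K' ⊕ opad = 17 5c 5c 5c.
m1: inner = H(7d 36 36 36 33 30 c8 b5) = ae 51; tag = H(17 5c 5c 5c ae 51) = 2109
m2: inner = H(7d 36 36 36 bb 56 00 84) = 6e 46; tag = H(17 5c 5c 5c 6e 46) = e1fe
m3: inner = H(7d 36 36 36 35 66 78 6c) = 60 3e; tag = H(17 5c 5c 5c 60 3e) = d3f6
m4: inner = H(7d 36 36 36 6f 70 78 6c) = 9a 48; tag = H(17 5c 5c 5c 9a 48) = 0d00 ← matches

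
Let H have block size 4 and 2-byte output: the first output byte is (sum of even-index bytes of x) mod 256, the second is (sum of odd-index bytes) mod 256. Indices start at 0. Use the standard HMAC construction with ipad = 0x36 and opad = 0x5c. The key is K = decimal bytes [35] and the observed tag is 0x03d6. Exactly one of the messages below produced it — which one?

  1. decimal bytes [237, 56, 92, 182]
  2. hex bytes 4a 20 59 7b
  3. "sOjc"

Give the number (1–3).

Key decimal bytes [35] = 23 is 1 byte ≤ B = 4; zero-pad to 4 bytes: K' = 23 00 00 00.
K' ⊕ ipad = 15 36 36 36; K' ⊕ opad = 7f 5c 5c 5c.
m1: inner = H(15 36 36 36 ed 38 5c b6) = 94 5a; tag = H(7f 5c 5c 5c 94 5a) = 6f12
m2: inner = H(15 36 36 36 4a 20 59 7b) = ee 07; tag = H(7f 5c 5c 5c ee 07) = c9bf
m3: inner = H(15 36 36 36 73 4f 6a 63) = 28 1e; tag = H(7f 5c 5c 5c 28 1e) = 03d6 ← matches

3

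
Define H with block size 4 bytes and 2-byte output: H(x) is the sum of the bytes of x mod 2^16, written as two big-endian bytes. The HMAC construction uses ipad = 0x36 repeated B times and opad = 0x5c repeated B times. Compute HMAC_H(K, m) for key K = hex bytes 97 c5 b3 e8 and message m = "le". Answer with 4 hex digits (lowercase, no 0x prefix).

Key hex bytes 97 c5 b3 e8 is exactly B = 4 bytes: K' = 97 c5 b3 e8.
K' ⊕ ipad = a1 f3 85 de.  K' ⊕ opad = cb 99 ef b4.
Inner input = (K'⊕ipad) ∥ m = a1 f3 85 de ∥ 6c 65.
Inner hash: sum = 161+243+133+222+108+101 = 968 → 03 c8.
Outer input = (K'⊕opad) ∥ inner = cb 99 ef b4 ∥ 03 c8.
Outer hash (tag): sum = 203+153+239+180+3+200 = 978 → 03 d2.

03d2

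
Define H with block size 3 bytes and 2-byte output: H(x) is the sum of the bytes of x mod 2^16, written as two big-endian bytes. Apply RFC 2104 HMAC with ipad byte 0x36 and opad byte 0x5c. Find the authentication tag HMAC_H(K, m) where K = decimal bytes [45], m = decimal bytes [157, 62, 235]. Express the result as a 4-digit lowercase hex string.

Key decimal bytes [45] = 2d is 1 byte ≤ B = 3; zero-pad to 3 bytes: K' = 2d 00 00.
K' ⊕ ipad = 1b 36 36.  K' ⊕ opad = 71 5c 5c.
Inner input = (K'⊕ipad) ∥ m = 1b 36 36 ∥ 9d 3e eb.
Inner hash: sum = 27+54+54+157+62+235 = 589 → 02 4d.
Outer input = (K'⊕opad) ∥ inner = 71 5c 5c ∥ 02 4d.
Outer hash (tag): sum = 113+92+92+2+77 = 376 → 01 78.

0178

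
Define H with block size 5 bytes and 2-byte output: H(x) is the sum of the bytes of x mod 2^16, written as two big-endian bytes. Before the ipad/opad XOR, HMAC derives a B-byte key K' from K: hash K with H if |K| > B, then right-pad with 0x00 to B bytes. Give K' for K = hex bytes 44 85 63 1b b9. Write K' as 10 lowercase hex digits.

Key hex bytes 44 85 63 1b b9 is exactly B = 5 bytes: K' = 44 85 63 1b b9.

4485631bb9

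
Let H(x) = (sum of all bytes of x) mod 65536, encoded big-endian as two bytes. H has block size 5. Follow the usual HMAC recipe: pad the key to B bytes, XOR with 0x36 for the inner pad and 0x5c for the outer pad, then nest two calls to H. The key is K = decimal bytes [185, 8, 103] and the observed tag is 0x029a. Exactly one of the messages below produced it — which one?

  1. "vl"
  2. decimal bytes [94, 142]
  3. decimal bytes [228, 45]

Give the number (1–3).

1

Key decimal bytes [185, 8, 103] = b9 08 67 is 3 bytes ≤ B = 5; zero-pad to 5 bytes: K' = b9 08 67 00 00.
K' ⊕ ipad = 8f 3e 51 36 36; K' ⊕ opad = e5 54 3b 5c 5c.
m1: inner = H(8f 3e 51 36 36 76 6c) = 02 6c; tag = H(e5 54 3b 5c 5c 02 6c) = 029a ← matches
m2: inner = H(8f 3e 51 36 36 5e 8e) = 02 76; tag = H(e5 54 3b 5c 5c 02 76) = 02a4
m3: inner = H(8f 3e 51 36 36 e4 2d) = 02 9b; tag = H(e5 54 3b 5c 5c 02 9b) = 02c9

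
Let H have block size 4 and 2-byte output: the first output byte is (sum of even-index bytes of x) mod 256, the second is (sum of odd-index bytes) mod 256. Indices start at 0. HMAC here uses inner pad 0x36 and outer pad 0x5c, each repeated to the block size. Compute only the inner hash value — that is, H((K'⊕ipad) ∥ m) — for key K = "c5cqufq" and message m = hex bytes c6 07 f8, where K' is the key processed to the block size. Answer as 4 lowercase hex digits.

Key "c5cqufq" = 63 35 63 71 75 66 71 is 7 bytes > B = 4, so hash it first: H(key) = ac 0c, then zero-pad to 4 bytes: K' = ac 0c 00 00.
K' ⊕ ipad = 9a 3a 36 36.
Inner input = 9a 3a 36 36 ∥ c6 07 f8.
Inner hash: even-index sum = 654 mod 256 = 142; odd-index sum = 119 mod 256 = 119 → 8e 77.

8e77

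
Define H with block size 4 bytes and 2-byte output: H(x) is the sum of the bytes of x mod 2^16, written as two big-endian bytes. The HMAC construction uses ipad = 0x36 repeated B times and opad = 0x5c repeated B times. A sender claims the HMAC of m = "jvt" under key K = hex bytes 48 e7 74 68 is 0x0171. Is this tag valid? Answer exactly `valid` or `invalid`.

Key hex bytes 48 e7 74 68 is exactly B = 4 bytes: K' = 48 e7 74 68.
K' ⊕ ipad = 7e d1 42 5e; K' ⊕ opad = 14 bb 28 34.
Inner hash: sum = 126+209+66+94+106+118+116 = 835 → 03 43.
Outer hash (recomputed tag): sum = 20+187+40+52+3+67 = 369 → 01 71.
Recomputed tag = 0171; claimed = 0171 → match.

valid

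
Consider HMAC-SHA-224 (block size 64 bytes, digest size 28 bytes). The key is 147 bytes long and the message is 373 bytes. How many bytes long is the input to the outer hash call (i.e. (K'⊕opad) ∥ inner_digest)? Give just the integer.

92

Key is 147 > 64 bytes, so it is hashed to 28 bytes then zero-padded to 64: |K'| = 64.
Outer input = (K'⊕opad) ∥ H(inner) → 64 + 28 = 92 bytes.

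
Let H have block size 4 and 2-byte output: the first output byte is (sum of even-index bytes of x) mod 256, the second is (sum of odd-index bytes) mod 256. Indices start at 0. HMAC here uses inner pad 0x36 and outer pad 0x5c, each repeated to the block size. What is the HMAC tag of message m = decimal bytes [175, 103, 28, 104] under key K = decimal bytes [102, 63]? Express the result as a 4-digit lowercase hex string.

e7cd

Key decimal bytes [102, 63] = 66 3f is 2 bytes ≤ B = 4; zero-pad to 4 bytes: K' = 66 3f 00 00.
K' ⊕ ipad = 50 09 36 36.  K' ⊕ opad = 3a 63 5c 5c.
Inner input = (K'⊕ipad) ∥ m = 50 09 36 36 ∥ af 67 1c 68.
Inner hash: even-index sum = 337 mod 256 = 81; odd-index sum = 270 mod 256 = 14 → 51 0e.
Outer input = (K'⊕opad) ∥ inner = 3a 63 5c 5c ∥ 51 0e.
Outer hash (tag): even-index sum = 231 mod 256 = 231; odd-index sum = 205 mod 256 = 205 → e7 cd.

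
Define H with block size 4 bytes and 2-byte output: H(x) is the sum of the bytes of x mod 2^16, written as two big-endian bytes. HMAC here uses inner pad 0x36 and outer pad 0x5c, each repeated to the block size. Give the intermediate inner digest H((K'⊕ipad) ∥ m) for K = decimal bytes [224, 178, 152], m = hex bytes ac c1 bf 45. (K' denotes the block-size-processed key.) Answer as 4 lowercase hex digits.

Key decimal bytes [224, 178, 152] = e0 b2 98 is 3 bytes ≤ B = 4; zero-pad to 4 bytes: K' = e0 b2 98 00.
K' ⊕ ipad = d6 84 ae 36.
Inner input = d6 84 ae 36 ∥ ac c1 bf 45.
Inner hash: sum = 214+132+174+54+172+193+191+69 = 1199 → 04 af.

04af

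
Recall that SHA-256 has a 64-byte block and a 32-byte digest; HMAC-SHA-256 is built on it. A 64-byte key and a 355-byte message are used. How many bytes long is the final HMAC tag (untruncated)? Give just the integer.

32

The tag is one SHA-256 digest: 32 bytes.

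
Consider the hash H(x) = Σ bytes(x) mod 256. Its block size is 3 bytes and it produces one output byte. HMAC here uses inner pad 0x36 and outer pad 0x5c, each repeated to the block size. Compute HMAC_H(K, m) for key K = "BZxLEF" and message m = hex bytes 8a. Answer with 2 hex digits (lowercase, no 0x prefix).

42

Key "BZxLEF" = 42 5a 78 4c 45 46 is 6 bytes > B = 3, so hash it first: H(key) = eb, then zero-pad to 3 bytes: K' = eb 00 00.
K' ⊕ ipad = dd 36 36.  K' ⊕ opad = b7 5c 5c.
Inner input = (K'⊕ipad) ∥ m = dd 36 36 ∥ 8a.
Inner hash: sum = 221+54+54+138 = 467; mod 256 = 211 → d3.
Outer input = (K'⊕opad) ∥ inner = b7 5c 5c ∥ d3.
Outer hash (tag): sum = 183+92+92+211 = 578; mod 256 = 66 → 42.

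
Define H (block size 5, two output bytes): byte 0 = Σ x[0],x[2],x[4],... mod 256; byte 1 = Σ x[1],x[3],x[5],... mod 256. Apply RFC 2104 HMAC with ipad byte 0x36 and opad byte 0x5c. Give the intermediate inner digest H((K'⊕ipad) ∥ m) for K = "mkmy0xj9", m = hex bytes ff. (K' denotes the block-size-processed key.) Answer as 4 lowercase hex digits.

aed8

Key "mkmy0xj9" = 6d 6b 6d 79 30 78 6a 39 is 8 bytes > B = 5, so hash it first: H(key) = 74 95, then zero-pad to 5 bytes: K' = 74 95 00 00 00.
K' ⊕ ipad = 42 a3 36 36 36.
Inner input = 42 a3 36 36 36 ∥ ff.
Inner hash: even-index sum = 174 mod 256 = 174; odd-index sum = 472 mod 256 = 216 → ae d8.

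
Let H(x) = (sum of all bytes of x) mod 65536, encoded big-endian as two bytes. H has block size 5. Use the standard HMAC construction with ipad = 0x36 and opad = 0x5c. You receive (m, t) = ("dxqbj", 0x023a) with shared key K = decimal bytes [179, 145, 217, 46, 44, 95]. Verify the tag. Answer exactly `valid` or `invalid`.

Key decimal bytes [179, 145, 217, 46, 44, 95] = b3 91 d9 2e 2c 5f is 6 bytes > B = 5, so hash it first: H(key) = 02 d6, then zero-pad to 5 bytes: K' = 02 d6 00 00 00.
K' ⊕ ipad = 34 e0 36 36 36; K' ⊕ opad = 5e 8a 5c 5c 5c.
Inner hash: sum = 52+224+54+54+54+100+120+113+98+106 = 975 → 03 cf.
Outer hash (recomputed tag): sum = 94+138+92+92+92+3+207 = 718 → 02 ce.
Recomputed tag = 02ce; claimed = 023a → mismatch.

invalid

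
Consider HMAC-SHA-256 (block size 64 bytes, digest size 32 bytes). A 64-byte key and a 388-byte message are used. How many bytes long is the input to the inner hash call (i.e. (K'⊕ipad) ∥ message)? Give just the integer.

Key is 64 ≤ 64 bytes, zero-padded: |K'| = 64.
Inner input = (K'⊕ipad) ∥ m → 64 + 388 = 452 bytes.

452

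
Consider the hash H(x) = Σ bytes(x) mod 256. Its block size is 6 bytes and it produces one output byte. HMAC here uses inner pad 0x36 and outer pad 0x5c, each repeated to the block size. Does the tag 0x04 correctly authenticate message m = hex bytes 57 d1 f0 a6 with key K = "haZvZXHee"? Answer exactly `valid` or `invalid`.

Key "haZvZXHee" = 68 61 5a 76 5a 58 48 65 65 is 9 bytes > B = 6, so hash it first: H(key) = 5d, then zero-pad to 6 bytes: K' = 5d 00 00 00 00 00.
K' ⊕ ipad = 6b 36 36 36 36 36; K' ⊕ opad = 01 5c 5c 5c 5c 5c.
Inner hash: sum = 107+54+54+54+54+54+87+209+240+166 = 1079; mod 256 = 55 → 37.
Outer hash (recomputed tag): sum = 1+92+92+92+92+92+55 = 516; mod 256 = 4 → 04.
Recomputed tag = 04; claimed = 04 → match.

valid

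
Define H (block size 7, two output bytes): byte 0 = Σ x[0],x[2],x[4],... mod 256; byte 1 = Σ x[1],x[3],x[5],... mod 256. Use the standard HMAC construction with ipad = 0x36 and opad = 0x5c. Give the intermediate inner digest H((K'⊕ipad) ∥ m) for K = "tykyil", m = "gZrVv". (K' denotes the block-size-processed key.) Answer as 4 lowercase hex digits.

Key "tykyil" = 74 79 6b 79 69 6c is 6 bytes ≤ B = 7; zero-pad to 7 bytes: K' = 74 79 6b 79 69 6c 00.
K' ⊕ ipad = 42 4f 5d 4f 5f 5a 36.
Inner input = 42 4f 5d 4f 5f 5a 36 ∥ 67 5a 72 56 76.
Inner hash: even-index sum = 484 mod 256 = 228; odd-index sum = 583 mod 256 = 71 → e4 47.

e447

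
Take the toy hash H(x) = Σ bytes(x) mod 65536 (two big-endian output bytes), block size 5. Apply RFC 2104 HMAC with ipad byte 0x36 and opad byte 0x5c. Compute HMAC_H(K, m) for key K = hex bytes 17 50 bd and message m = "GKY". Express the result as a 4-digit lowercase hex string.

025b

Key hex bytes 17 50 bd is 3 bytes ≤ B = 5; zero-pad to 5 bytes: K' = 17 50 bd 00 00.
K' ⊕ ipad = 21 66 8b 36 36.  K' ⊕ opad = 4b 0c e1 5c 5c.
Inner input = (K'⊕ipad) ∥ m = 21 66 8b 36 36 ∥ 47 4b 59.
Inner hash: sum = 33+102+139+54+54+71+75+89 = 617 → 02 69.
Outer input = (K'⊕opad) ∥ inner = 4b 0c e1 5c 5c ∥ 02 69.
Outer hash (tag): sum = 75+12+225+92+92+2+105 = 603 → 02 5b.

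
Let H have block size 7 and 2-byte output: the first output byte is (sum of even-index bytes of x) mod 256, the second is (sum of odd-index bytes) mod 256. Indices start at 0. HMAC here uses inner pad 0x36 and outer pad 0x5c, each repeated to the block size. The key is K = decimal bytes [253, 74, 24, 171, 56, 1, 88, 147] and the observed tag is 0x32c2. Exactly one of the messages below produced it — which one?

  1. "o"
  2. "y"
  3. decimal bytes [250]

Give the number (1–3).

Key decimal bytes [253, 74, 24, 171, 56, 1, 88, 147] = fd 4a 18 ab 38 01 58 93 is 8 bytes > B = 7, so hash it first: H(key) = a5 89, then zero-pad to 7 bytes: K' = a5 89 00 00 00 00 00.
K' ⊕ ipad = 93 bf 36 36 36 36 36; K' ⊕ opad = f9 d5 5c 5c 5c 5c 5c.
m1: inner = H(93 bf 36 36 36 36 36 6f) = 35 9a; tag = H(f9 d5 5c 5c 5c 5c 5c 35 9a) = a7c2
m2: inner = H(93 bf 36 36 36 36 36 79) = 35 a4; tag = H(f9 d5 5c 5c 5c 5c 5c 35 a4) = b1c2
m3: inner = H(93 bf 36 36 36 36 36 fa) = 35 25; tag = H(f9 d5 5c 5c 5c 5c 5c 35 25) = 32c2 ← matches

3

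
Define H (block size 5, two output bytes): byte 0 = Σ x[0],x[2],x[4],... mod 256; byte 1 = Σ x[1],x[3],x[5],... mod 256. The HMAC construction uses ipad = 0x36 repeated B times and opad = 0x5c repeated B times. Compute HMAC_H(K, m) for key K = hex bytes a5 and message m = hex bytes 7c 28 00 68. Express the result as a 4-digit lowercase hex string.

9947

Key hex bytes a5 is 1 byte ≤ B = 5; zero-pad to 5 bytes: K' = a5 00 00 00 00.
K' ⊕ ipad = 93 36 36 36 36.  K' ⊕ opad = f9 5c 5c 5c 5c.
Inner input = (K'⊕ipad) ∥ m = 93 36 36 36 36 ∥ 7c 28 00 68.
Inner hash: even-index sum = 399 mod 256 = 143; odd-index sum = 232 mod 256 = 232 → 8f e8.
Outer input = (K'⊕opad) ∥ inner = f9 5c 5c 5c 5c ∥ 8f e8.
Outer hash (tag): even-index sum = 665 mod 256 = 153; odd-index sum = 327 mod 256 = 71 → 99 47.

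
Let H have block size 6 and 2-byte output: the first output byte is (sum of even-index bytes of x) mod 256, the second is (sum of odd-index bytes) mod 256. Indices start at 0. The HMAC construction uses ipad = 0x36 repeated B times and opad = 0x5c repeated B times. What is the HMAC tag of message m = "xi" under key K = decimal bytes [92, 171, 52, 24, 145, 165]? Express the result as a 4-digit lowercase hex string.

Key decimal bytes [92, 171, 52, 24, 145, 165] = 5c ab 34 18 91 a5 is exactly B = 6 bytes: K' = 5c ab 34 18 91 a5.
K' ⊕ ipad = 6a 9d 02 2e a7 93.  K' ⊕ opad = 00 f7 68 44 cd f9.
Inner input = (K'⊕ipad) ∥ m = 6a 9d 02 2e a7 93 ∥ 78 69.
Inner hash: even-index sum = 395 mod 256 = 139; odd-index sum = 455 mod 256 = 199 → 8b c7.
Outer input = (K'⊕opad) ∥ inner = 00 f7 68 44 cd f9 ∥ 8b c7.
Outer hash (tag): even-index sum = 448 mod 256 = 192; odd-index sum = 763 mod 256 = 251 → c0 fb.

c0fb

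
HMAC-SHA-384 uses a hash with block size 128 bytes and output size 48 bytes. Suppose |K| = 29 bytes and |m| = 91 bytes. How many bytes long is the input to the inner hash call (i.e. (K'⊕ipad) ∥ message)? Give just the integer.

219

Key is 29 ≤ 128 bytes, zero-padded: |K'| = 128.
Inner input = (K'⊕ipad) ∥ m → 128 + 91 = 219 bytes.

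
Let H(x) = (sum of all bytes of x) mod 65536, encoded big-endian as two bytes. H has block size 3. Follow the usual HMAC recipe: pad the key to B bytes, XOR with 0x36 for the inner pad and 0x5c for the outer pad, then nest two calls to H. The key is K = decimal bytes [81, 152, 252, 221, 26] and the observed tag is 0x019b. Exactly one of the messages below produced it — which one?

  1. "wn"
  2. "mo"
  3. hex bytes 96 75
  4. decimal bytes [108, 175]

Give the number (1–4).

3

Key decimal bytes [81, 152, 252, 221, 26] = 51 98 fc dd 1a is 5 bytes > B = 3, so hash it first: H(key) = 02 dc, then zero-pad to 3 bytes: K' = 02 dc 00.
K' ⊕ ipad = 34 ea 36; K' ⊕ opad = 5e 80 5c.
m1: inner = H(34 ea 36 77 6e) = 02 39; tag = H(5e 80 5c 02 39) = 0175
m2: inner = H(34 ea 36 6d 6f) = 02 30; tag = H(5e 80 5c 02 30) = 016c
m3: inner = H(34 ea 36 96 75) = 02 5f; tag = H(5e 80 5c 02 5f) = 019b ← matches
m4: inner = H(34 ea 36 6c af) = 02 6f; tag = H(5e 80 5c 02 6f) = 01ab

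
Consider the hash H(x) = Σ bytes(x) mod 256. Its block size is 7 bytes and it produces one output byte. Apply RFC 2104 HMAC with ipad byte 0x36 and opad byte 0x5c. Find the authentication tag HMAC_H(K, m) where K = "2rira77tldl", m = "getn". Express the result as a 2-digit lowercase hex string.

Key "2rira77tldl" = 32 72 69 72 61 37 37 74 6c 64 6c is 11 bytes > B = 7, so hash it first: H(key) = fe, then zero-pad to 7 bytes: K' = fe 00 00 00 00 00 00.
K' ⊕ ipad = c8 36 36 36 36 36 36.  K' ⊕ opad = a2 5c 5c 5c 5c 5c 5c.
Inner input = (K'⊕ipad) ∥ m = c8 36 36 36 36 36 36 ∥ 67 65 74 6e.
Inner hash: sum = 200+54+54+54+54+54+54+103+101+116+110 = 954; mod 256 = 186 → ba.
Outer input = (K'⊕opad) ∥ inner = a2 5c 5c 5c 5c 5c 5c ∥ ba.
Outer hash (tag): sum = 162+92+92+92+92+92+92+186 = 900; mod 256 = 132 → 84.

84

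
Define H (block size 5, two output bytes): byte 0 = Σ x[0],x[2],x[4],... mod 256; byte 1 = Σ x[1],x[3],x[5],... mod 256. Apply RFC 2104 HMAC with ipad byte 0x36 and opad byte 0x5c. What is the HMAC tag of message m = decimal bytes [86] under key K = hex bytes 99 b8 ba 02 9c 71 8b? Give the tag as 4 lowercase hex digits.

878b

Key hex bytes 99 b8 ba 02 9c 71 8b is 7 bytes > B = 5, so hash it first: H(key) = 7a 2b, then zero-pad to 5 bytes: K' = 7a 2b 00 00 00.
K' ⊕ ipad = 4c 1d 36 36 36.  K' ⊕ opad = 26 77 5c 5c 5c.
Inner input = (K'⊕ipad) ∥ m = 4c 1d 36 36 36 ∥ 56.
Inner hash: even-index sum = 184 mod 256 = 184; odd-index sum = 169 mod 256 = 169 → b8 a9.
Outer input = (K'⊕opad) ∥ inner = 26 77 5c 5c 5c ∥ b8 a9.
Outer hash (tag): even-index sum = 391 mod 256 = 135; odd-index sum = 395 mod 256 = 139 → 87 8b.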